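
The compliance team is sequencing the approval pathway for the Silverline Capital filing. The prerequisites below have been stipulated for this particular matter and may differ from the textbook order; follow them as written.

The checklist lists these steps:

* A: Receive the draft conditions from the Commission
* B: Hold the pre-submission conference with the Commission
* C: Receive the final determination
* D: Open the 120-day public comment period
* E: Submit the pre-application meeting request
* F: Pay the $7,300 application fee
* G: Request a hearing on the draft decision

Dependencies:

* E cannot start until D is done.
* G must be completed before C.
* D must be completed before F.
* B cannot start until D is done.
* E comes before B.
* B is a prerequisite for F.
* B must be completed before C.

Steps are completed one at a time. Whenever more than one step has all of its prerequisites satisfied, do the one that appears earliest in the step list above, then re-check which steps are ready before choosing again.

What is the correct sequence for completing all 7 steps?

A, D, E, B, F, G, C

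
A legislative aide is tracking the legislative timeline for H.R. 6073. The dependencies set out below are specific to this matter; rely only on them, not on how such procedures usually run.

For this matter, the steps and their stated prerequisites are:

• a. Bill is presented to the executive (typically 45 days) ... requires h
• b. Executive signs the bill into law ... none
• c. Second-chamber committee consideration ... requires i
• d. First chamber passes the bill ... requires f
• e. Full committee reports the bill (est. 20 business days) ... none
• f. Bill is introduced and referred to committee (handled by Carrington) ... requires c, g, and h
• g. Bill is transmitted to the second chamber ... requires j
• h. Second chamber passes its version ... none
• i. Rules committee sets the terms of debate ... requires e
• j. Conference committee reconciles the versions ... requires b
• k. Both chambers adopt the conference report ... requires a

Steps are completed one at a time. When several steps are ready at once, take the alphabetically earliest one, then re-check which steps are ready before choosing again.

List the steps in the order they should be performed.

b, e and h have no prerequisites; b has the earlier label, so b is first.
e, h and j are all available; e has the earlier label → e.
Ready: h, i and j. h has the earlier label → h.
Ready: a, i and j. a has the earlier label → a.
i, j and k are all available; i has the earlier label → i.
c, j and k are all available; c has the earlier label → c.
Now j and k have their prerequisites met. j has the earlier label, so j next.
Now g and k have their prerequisites met. g has the earlier label, so g next.
f now also ready, so the ready set is {f, k}; f has the earlier label → f.
d now also ready, so the ready set is {d, k}; d has the earlier label → d.
Next only k has its prerequisites met → k.

b e h a i c j g f d k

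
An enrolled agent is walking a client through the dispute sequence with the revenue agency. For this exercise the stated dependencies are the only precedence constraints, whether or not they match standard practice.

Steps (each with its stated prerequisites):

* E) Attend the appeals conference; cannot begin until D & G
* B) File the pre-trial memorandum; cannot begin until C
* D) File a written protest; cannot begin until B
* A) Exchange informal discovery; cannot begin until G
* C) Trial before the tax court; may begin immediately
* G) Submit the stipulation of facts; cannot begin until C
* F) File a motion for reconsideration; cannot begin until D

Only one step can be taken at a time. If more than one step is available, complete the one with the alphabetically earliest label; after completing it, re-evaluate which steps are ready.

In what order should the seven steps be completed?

C, B, D, F, G, A, E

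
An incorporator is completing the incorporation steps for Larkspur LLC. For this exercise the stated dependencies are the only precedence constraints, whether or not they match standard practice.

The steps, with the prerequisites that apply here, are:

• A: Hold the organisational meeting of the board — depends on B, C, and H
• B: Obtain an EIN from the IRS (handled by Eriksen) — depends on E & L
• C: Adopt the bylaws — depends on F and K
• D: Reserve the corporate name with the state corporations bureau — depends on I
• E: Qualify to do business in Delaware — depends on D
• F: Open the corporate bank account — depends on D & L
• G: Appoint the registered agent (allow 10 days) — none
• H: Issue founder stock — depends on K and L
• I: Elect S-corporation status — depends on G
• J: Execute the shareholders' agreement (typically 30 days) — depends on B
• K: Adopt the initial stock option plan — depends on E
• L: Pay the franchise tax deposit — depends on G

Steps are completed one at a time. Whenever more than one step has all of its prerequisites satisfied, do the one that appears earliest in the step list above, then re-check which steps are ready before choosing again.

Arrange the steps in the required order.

G I D E K L B F C H A J

G has no prerequisites → G first.
Now I and L have their prerequisites met. I is listed earlier, so I next.
D now also ready, so the ready set is {D, L}; D is listed earlier → D.
Now E and L have their prerequisites met. E is listed earlier, so E next.
K now also ready, so the ready set is {K, L}; K is listed earlier → K.
Next only L has its prerequisites met → L.
Now B, F and H have their prerequisites met. B is listed earlier, so B next.
J now also ready, so the ready set is {F, H, J}; F is listed earlier → F.
C now also ready, so the ready set is {C, H, J}; C is listed earlier → C.
H and J are both available; H is listed earlier → H.
A now also ready, so the ready set is {A, J}; A is listed earlier → A.
J needed B, now all done → J.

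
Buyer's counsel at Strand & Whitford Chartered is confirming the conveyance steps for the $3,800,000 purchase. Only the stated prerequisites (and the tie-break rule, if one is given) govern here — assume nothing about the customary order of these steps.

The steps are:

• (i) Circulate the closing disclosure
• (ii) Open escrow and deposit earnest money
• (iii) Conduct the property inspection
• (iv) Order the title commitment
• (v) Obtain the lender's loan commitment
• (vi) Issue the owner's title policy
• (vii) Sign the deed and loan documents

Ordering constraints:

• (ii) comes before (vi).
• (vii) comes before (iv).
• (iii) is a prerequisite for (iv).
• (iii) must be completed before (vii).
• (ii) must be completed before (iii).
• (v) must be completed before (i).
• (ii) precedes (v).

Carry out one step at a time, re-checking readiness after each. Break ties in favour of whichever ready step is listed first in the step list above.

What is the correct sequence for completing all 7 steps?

(ii) has no prerequisites → (ii) first.
(iii), (v) and (vi) are all available; (iii) is listed earlier → (iii).
(v), (vi) and (vii) are all available; (v) is listed earlier → (v).
(i) now also ready, so the ready set is {(i), (vi), (vii)}; (i) is listed earlier → (i).
Now (vi) and (vii) have their prerequisites met. (vi) is listed earlier, so (vi) next.
(vii) is the only step now ready → (vii).
That leaves (iv) as the only ready step → (iv).

(ii), (iii), (v), (i), (vi), (vii), (iv)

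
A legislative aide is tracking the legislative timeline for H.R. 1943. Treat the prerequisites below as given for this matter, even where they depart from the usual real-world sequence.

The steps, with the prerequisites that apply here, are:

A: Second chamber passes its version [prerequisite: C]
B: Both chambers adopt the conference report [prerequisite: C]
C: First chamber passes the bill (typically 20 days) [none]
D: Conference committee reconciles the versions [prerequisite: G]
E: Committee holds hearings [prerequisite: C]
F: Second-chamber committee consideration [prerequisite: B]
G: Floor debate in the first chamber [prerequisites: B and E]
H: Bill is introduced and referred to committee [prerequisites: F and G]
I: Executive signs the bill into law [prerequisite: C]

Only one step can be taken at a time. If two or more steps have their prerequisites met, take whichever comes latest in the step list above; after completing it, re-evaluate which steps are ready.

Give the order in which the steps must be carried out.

Only C has no prerequisites, so it is first.
Ready: I, E, B and A. I is listed later → I.
Now E, B and A have their prerequisites met. E is listed later, so E next.
Now B and A have their prerequisites met. B is listed later, so B next.
G and F now also ready, so the ready set is {G, F, A}; G is listed later → G.
Now F, D and A have their prerequisites met. F is listed later, so F next.
H now also ready, so the ready set is {H, D, A}; H is listed later → H.
Ready: D and A. D is listed later → D.
A needed C, now all done → A.

C → I → E → B → G → F → H → D → A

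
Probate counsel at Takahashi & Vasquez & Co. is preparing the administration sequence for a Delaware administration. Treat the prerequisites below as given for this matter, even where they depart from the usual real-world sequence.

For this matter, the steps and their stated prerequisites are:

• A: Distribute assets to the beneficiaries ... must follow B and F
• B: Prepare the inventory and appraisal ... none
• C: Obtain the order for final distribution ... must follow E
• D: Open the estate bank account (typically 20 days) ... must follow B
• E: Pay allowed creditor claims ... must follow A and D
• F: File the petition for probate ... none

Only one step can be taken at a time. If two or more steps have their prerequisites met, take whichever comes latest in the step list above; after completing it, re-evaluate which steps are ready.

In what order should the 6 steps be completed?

F → B → D → A → E → C

F and B have no prerequisites; F is listed later, so F is first.
Next only B has its prerequisites met → B.
D and A are both available; D is listed later → D.
A needed F and B, now all done → A.
E is the only step now ready → E.
C is the only step now ready → C.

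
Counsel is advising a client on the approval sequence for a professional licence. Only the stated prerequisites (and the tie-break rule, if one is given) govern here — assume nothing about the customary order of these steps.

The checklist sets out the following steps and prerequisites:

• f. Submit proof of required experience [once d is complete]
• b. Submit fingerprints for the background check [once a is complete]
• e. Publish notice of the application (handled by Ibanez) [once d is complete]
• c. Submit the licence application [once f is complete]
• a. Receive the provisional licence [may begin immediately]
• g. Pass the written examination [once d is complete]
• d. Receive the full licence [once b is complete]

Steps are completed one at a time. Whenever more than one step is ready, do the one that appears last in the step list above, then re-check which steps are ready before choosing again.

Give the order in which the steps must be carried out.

a, b, d, g, e, f, c

Only a has no prerequisites, so it is first.
b is the only step now ready → b.
Next only d has its prerequisites met → d.
g, e and f are all available; g is listed later → g.
Ready: e and f. e is listed later → e.
That leaves f as the only ready step → f.
Next only c has its prerequisites met → c.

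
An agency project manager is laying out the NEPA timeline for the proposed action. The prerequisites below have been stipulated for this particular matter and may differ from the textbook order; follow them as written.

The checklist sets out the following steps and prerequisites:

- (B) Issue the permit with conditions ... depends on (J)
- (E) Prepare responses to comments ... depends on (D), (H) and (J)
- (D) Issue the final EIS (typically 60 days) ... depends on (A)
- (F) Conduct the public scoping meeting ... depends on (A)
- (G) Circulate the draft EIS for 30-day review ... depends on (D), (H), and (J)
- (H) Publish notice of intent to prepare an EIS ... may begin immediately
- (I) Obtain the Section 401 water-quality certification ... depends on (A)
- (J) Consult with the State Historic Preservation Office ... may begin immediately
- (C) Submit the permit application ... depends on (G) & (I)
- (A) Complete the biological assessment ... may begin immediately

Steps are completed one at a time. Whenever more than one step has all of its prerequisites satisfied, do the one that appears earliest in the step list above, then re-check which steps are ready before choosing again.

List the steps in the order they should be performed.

(H) → (J) → (B) → (A) → (D) → (E) → (F) → (G) → (I) → (C)

(H), (J) and (A) have no prerequisites; (H) is listed earlier, so (H) is first.
Ready: (J) and (A). (J) is listed earlier → (J).
(B) and (A) are both available; (B) is listed earlier → (B).
(A) is the only step now ready → (A).
Ready: (D), (F) and (I). (D) is listed earlier → (D).
Ready: (E), (F), (G) and (I). (E) is listed earlier → (E).
Now (F), (G) and (I) have their prerequisites met. (F) is listed earlier, so (F) next.
Now (G) and (I) have their prerequisites met. (G) is listed earlier, so (G) next.
That leaves (I) as the only ready step → (I).
(C) needed (G) and (I), now all done → (C).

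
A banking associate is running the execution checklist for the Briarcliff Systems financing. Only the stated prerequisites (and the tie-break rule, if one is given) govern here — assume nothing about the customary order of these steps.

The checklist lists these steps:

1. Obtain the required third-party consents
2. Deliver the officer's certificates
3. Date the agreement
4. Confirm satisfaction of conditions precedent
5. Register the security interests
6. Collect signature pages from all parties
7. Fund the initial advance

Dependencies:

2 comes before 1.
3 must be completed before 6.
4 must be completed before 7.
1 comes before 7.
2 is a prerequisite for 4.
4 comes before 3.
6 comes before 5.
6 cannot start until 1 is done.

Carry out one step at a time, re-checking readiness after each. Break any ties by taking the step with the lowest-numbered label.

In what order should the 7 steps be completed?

2, 1, 4, 3, 6, 5, 7

Only 2 has no prerequisites, so it is first.
Ready: 1 and 4. 1 has the earlier label → 1.
That leaves 4 as the only ready step → 4.
3 and 7 are both available; 3 has the earlier label → 3.
Ready: 6 and 7. 6 has the earlier label → 6.
5 now also ready, so the ready set is {5, 7}; 5 has the earlier label → 5.
That leaves 7 as the only ready step → 7.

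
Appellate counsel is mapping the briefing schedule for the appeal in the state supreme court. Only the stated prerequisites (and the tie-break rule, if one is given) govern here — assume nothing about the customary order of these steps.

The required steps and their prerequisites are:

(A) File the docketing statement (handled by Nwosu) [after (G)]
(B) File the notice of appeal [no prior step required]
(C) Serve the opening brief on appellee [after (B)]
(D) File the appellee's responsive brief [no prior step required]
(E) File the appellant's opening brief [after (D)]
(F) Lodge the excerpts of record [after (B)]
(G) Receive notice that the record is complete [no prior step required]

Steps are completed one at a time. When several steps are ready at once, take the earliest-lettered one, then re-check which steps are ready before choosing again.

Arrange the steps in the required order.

Nothing is required for (B), (D) and (G). (B) has the earlier label → (B) first.
(C) and (F) now also ready, so the ready set is {(C), (D), (F), (G)}; (C) has the earlier label → (C).
Now (D), (F) and (G) have their prerequisites met. (D) has the earlier label, so (D) next.
(E), (F) and (G) are all available; (E) has the earlier label → (E).
Ready: (F) and (G). (F) has the earlier label → (F).
Next only (G) has its prerequisites met → (G).
(A) needed (G), now all done → (A).

(B), (C), (D), (E), (F), (G), (A)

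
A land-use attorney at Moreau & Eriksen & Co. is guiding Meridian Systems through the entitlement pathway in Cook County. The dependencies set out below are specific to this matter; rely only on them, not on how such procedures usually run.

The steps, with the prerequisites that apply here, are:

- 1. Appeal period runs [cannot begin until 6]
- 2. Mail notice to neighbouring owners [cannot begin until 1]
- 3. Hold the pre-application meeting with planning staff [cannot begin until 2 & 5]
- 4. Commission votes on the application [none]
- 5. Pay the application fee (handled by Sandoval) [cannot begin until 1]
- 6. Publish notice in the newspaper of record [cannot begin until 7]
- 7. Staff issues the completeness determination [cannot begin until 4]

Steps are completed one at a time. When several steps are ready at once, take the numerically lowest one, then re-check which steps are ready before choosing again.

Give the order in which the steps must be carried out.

4 has no prerequisites → 4 first.
7 is the only step now ready → 7.
Next only 6 has its prerequisites met → 6.
That leaves 1 as the only ready step → 1.
Ready: 2 and 5. 2 has the earlier label → 2.
Next only 5 has its prerequisites met → 5.
3 needed 2 and 5, now all done → 3.

4 → 7 → 6 → 1 → 2 → 5 → 3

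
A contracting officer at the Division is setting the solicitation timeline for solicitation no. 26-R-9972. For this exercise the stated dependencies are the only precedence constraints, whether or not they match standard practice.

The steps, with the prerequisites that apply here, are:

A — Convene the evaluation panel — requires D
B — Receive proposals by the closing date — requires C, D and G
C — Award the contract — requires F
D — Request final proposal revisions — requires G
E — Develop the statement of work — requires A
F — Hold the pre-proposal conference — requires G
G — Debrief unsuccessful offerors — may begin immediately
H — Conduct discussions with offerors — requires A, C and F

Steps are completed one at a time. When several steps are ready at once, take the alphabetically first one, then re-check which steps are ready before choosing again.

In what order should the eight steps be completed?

G is the only step with nothing outstanding, so it goes first.
D and F are both available; D has the earlier label → D.
A now also ready, so the ready set is {A, F}; A has the earlier label → A.
Ready: E and F. E has the earlier label → E.
Next only F has its prerequisites met → F.
Next only C has its prerequisites met → C.
Now B and H have their prerequisites met. B has the earlier label, so B next.
H is the only step now ready → H.

G, D, A, E, F, C, B, H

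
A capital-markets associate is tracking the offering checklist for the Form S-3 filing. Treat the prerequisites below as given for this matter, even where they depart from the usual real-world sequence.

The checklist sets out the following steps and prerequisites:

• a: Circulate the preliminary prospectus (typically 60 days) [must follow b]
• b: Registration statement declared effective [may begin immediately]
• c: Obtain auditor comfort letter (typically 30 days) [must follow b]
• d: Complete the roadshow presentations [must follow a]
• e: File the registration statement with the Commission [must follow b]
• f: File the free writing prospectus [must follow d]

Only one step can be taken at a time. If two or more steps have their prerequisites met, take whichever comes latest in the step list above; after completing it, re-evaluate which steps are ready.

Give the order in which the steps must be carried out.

b → e → c → a → d → f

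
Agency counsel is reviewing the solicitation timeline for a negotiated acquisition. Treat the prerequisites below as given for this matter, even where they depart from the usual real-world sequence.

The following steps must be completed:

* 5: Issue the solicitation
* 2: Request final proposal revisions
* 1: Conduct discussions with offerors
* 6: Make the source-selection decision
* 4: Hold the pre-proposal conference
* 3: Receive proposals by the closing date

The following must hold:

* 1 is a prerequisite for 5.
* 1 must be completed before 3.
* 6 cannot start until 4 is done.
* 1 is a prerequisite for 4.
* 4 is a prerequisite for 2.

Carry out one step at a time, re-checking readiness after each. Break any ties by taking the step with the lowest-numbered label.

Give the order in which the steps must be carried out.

1, 3, 4, 2, 5, 6

1 is the only step with nothing outstanding, so it goes first.
Now 3, 4 and 5 have their prerequisites met. 3 has the earlier label, so 3 next.
Now 4 and 5 have their prerequisites met. 4 has the earlier label, so 4 next.
2 and 6 now also ready, so the ready set is {2, 5, 6}; 2 has the earlier label → 2.
Ready: 5 and 6. 5 has the earlier label → 5.
Next only 6 has its prerequisites met → 6.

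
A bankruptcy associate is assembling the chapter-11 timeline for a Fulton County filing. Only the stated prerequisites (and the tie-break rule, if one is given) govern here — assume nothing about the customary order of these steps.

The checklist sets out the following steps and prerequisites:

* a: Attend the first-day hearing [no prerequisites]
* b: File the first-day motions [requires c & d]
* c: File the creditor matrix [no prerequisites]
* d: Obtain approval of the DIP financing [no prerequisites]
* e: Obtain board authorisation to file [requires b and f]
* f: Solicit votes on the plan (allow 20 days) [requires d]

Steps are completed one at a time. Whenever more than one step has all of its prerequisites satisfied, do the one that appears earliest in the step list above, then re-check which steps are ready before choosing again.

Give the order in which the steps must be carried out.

Nothing is required for a, c and d. a is listed earlier → a first.
Now c and d have their prerequisites met. c is listed earlier, so c next.
Next only d has its prerequisites met → d.
Now b and f have their prerequisites met. b is listed earlier, so b next.
Next only f has its prerequisites met → f.
That leaves e as the only ready step → e.

a, c, d, b, f, e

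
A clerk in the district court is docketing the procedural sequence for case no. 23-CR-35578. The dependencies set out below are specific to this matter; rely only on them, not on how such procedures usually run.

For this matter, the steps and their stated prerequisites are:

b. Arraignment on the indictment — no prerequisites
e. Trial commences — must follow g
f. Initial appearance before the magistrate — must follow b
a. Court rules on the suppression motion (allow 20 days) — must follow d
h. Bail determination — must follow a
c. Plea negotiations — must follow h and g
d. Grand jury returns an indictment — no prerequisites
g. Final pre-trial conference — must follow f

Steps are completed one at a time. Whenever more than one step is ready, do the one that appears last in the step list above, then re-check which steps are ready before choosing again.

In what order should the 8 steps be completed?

d a h b f g c e

Nothing is required for d and b. d is listed later → d first.
a now also ready, so the ready set is {a, b}; a is listed later → a.
Ready: h and b. h is listed later → h.
b is the only step now ready → b.
f is the only step now ready → f.
g needed f, now all done → g.
Now c and e have their prerequisites met. c is listed later, so c next.
e is the only step now ready → e.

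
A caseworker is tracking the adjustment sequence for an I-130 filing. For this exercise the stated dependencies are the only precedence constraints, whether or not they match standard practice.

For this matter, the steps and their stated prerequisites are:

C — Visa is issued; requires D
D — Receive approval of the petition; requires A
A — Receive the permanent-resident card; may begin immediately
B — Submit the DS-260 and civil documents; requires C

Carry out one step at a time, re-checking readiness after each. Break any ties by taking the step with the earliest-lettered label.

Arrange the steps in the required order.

A has no prerequisites → A first.
D needed A, now all done → D.
C needed D, now all done → C.
B needed C, now all done → B.

A, D, C, B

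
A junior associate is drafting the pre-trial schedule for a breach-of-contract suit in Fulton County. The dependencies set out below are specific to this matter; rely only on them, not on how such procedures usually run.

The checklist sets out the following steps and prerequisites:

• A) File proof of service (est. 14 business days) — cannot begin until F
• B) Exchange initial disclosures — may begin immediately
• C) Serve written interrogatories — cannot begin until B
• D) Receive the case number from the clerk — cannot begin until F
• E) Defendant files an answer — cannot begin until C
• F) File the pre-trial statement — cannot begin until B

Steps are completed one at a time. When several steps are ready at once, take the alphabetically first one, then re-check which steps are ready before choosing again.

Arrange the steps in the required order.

B C E F A D

B has no prerequisites → B first.
C and F are both available; C has the earlier label → C.
E and F are both available; E has the earlier label → E.
F is the only step now ready → F.
Ready: A and D. A has the earlier label → A.
D needed F, now all done → D.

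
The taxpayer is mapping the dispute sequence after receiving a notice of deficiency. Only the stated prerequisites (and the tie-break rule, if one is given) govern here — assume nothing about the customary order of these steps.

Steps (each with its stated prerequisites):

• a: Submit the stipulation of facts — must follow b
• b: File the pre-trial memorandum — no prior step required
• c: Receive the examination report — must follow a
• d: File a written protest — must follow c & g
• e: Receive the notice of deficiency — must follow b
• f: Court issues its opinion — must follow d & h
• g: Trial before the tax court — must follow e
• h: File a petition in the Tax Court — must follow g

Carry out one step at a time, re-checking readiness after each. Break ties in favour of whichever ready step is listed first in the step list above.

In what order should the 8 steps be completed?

b, a, c, e, g, d, h, f

b is the only step with nothing outstanding, so it goes first.
Now a and e have their prerequisites met. a is listed earlier, so a next.
c now also ready, so the ready set is {c, e}; c is listed earlier → c.
e needed b, now all done → e.
That leaves g as the only ready step → g.
Now d and h have their prerequisites met. d is listed earlier, so d next.
h needed g, now all done → h.
That leaves f as the only ready step → f.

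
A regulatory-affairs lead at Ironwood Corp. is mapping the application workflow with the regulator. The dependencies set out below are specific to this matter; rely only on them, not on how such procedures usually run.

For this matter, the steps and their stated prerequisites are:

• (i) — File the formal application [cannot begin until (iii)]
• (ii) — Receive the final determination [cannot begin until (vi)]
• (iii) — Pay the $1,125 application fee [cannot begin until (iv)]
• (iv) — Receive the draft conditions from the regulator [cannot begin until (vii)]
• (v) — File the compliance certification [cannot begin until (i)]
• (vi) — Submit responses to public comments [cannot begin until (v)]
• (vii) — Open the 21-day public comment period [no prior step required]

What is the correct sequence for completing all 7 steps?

(vii), (iv), (iii), (i), (v), (vi), (ii)

(vii) has no prerequisites → (vii) first.
(iv) needed (vii), now all done → (iv).
(iii) needed (iv), now all done → (iii).
That leaves (i) as the only ready step → (i).
(v) needed (i), now all done → (v).
That leaves (vi) as the only ready step → (vi).
(ii) needed (vi), now all done → (ii).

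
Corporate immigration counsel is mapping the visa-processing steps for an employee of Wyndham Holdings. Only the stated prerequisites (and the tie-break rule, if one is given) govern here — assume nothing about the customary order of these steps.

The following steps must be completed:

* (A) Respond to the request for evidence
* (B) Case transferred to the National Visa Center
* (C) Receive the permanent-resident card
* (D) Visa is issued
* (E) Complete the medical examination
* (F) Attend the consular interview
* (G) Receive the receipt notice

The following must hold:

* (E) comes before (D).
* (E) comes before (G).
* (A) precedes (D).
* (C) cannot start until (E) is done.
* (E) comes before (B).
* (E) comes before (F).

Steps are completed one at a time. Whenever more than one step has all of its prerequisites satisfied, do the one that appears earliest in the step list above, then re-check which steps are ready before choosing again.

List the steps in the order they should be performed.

Nothing is required for (A) and (E). (A) is listed earlier → (A) first.
That leaves (E) as the only ready step → (E).
Ready: (B), (C), (D), (F) and (G). (B) is listed earlier → (B).
Now (C), (D), (F) and (G) have their prerequisites met. (C) is listed earlier, so (C) next.
Now (D), (F) and (G) have their prerequisites met. (D) is listed earlier, so (D) next.
(F) and (G) are both available; (F) is listed earlier → (F).
(G) is the only step now ready → (G).

(A) (E) (B) (C) (D) (F) (G)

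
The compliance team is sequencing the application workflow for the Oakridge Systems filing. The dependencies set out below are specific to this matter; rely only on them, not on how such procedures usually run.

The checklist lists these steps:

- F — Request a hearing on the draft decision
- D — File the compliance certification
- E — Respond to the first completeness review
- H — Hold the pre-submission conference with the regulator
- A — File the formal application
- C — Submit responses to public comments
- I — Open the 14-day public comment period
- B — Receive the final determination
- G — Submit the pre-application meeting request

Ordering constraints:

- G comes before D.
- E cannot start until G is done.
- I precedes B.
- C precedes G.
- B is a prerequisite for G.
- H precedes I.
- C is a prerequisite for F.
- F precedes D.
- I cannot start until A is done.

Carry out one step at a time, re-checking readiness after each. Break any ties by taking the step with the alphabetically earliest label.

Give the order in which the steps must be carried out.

A, C, F, H, I, B, G, D, E

Nothing is required for A, C and H. A has the earlier label → A first.
Ready: C and H. C has the earlier label → C.
Ready: F and H. F has the earlier label → F.
That leaves H as the only ready step → H.
I needed A and H, now all done → I.
B needed I, now all done → B.
Next only G has its prerequisites met → G.
Ready: D and E. D has the earlier label → D.
Next only E has its prerequisites met → E.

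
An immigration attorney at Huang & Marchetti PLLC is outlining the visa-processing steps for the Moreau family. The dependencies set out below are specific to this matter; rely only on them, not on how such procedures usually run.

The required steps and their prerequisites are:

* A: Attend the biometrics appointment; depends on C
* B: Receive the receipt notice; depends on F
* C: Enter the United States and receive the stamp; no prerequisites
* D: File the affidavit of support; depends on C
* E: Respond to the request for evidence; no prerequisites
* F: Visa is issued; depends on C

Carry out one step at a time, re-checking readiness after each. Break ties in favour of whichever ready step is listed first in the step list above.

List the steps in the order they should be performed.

C A D E F B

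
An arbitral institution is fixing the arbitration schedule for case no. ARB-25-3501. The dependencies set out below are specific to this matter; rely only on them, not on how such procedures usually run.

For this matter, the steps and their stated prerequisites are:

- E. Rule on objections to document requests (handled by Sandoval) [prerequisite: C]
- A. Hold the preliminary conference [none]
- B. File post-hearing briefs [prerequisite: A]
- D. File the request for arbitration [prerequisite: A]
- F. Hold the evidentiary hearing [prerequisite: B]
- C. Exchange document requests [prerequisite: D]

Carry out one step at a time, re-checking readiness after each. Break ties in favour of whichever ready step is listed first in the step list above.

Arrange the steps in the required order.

A is the only step with nothing outstanding, so it goes first.
Now B and D have their prerequisites met. B is listed earlier, so B next.
F now also ready, so the ready set is {D, F}; D is listed earlier → D.
Now F and C have their prerequisites met. F is listed earlier, so F next.
Next only C has its prerequisites met → C.
E needed C, now all done → E.

A → B → D → F → C → E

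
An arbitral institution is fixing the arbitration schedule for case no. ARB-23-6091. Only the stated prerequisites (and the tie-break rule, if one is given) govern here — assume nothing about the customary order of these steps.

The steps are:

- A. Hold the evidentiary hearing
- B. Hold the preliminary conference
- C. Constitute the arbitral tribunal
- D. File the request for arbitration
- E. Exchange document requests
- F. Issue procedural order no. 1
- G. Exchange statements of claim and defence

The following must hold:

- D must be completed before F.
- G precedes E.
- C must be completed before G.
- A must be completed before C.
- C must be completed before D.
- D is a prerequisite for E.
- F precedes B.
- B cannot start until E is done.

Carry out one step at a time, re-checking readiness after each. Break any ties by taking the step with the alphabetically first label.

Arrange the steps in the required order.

A, C, D, F, G, E, B

A has no prerequisites → A first.
Next only C has its prerequisites met → C.
Ready: D and G. D has the earlier label → D.
Now F and G have their prerequisites met. F has the earlier label, so F next.
That leaves G as the only ready step → G.
That leaves E as the only ready step → E.
Next only B has its prerequisites met → B.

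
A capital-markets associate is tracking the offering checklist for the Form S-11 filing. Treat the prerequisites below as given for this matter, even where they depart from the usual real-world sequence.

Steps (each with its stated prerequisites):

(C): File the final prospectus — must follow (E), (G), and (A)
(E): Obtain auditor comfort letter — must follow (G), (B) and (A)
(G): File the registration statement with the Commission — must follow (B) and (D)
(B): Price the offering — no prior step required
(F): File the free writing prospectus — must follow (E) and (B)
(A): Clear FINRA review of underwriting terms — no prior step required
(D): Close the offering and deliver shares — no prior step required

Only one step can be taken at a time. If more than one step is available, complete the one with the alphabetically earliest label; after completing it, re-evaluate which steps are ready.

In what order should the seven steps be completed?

(A), (B), (D), (G), (E), (C), (F)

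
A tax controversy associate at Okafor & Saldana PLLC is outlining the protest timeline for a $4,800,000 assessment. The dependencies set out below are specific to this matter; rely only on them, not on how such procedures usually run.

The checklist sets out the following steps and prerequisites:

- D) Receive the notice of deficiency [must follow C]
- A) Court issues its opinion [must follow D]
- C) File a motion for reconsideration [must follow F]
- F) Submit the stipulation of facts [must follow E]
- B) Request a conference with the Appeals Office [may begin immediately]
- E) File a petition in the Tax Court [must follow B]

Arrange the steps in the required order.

B is the only step with nothing outstanding, so it goes first.
E needed B, now all done → E.
F needed E, now all done → F.
C is the only step now ready → C.
Next only D has its prerequisites met → D.
That leaves A as the only ready step → A.

B E F C D A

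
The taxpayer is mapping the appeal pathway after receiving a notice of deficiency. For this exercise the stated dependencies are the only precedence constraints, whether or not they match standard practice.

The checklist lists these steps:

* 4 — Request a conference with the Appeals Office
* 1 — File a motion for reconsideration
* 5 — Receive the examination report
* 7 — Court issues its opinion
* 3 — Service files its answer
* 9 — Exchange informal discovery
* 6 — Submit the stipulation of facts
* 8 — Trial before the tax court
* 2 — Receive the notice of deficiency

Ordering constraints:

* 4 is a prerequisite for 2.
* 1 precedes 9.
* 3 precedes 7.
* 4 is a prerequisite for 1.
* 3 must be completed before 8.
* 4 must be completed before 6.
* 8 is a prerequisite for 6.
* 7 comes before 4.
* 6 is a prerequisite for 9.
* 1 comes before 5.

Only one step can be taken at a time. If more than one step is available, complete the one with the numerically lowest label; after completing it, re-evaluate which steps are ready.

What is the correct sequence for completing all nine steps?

Only 3 has no prerequisites, so it is first.
7 and 8 are both available; 7 has the earlier label → 7.
4 now also ready, so the ready set is {4, 8}; 4 has the earlier label → 4.
Ready: 1, 2 and 8. 1 has the earlier label → 1.
Ready: 2, 5 and 8. 2 has the earlier label → 2.
Ready: 5 and 8. 5 has the earlier label → 5.
8 needed 3, now all done → 8.
6 needed 4 and 8, now all done → 6.
That leaves 9 as the only ready step → 9.

3, 7, 4, 1, 2, 5, 8, 6, 9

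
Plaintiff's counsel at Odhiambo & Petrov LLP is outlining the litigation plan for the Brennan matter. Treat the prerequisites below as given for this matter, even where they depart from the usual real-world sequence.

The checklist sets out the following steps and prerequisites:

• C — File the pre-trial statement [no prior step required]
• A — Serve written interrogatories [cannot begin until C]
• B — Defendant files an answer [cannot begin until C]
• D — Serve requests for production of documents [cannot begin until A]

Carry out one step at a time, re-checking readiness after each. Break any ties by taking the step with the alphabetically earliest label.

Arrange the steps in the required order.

C has no prerequisites → C first.
Now A and B have their prerequisites met. A has the earlier label, so A next.
Now B and D have their prerequisites met. B has the earlier label, so B next.
D needed A, now all done → D.

C, A, B, D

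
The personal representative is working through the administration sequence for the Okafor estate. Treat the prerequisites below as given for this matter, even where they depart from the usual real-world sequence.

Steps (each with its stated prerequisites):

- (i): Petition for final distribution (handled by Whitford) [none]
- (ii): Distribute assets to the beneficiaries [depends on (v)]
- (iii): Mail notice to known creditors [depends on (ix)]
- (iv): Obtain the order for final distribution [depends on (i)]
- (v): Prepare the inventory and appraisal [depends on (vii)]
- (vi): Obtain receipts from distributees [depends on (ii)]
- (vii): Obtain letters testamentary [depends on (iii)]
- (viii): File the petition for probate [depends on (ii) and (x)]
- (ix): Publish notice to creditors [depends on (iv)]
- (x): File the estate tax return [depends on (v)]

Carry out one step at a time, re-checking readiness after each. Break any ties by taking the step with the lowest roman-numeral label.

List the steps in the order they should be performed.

(i) has no prerequisites → (i) first.
(iv) needed (i), now all done → (iv).
(ix) needed (iv), now all done → (ix).
That leaves (iii) as the only ready step → (iii).
(vii) is the only step now ready → (vii).
That leaves (v) as the only ready step → (v).
Now (ii) and (x) have their prerequisites met. (ii) has the earlier label, so (ii) next.
(vi) now also ready, so the ready set is {(vi), (x)}; (vi) has the earlier label → (vi).
(x) needed (v), now all done → (x).
(viii) is the only step now ready → (viii).

(i), (iv), (ix), (iii), (vii), (v), (ii), (vi), (x), (viii)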